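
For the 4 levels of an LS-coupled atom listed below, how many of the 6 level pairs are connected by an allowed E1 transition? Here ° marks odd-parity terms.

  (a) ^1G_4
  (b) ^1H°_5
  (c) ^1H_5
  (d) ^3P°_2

2

(a)–(b): allowed.
(a)–(c): forbidden (parity).
(a)–(d): forbidden (ΔS, ΔL, ΔJ).
(b)–(c): allowed.
(b)–(d): forbidden (parity, ΔS, ΔL, ΔJ).
(c)–(d): forbidden (ΔS, ΔL, ΔJ).
Allowed pairs: 2 of 6.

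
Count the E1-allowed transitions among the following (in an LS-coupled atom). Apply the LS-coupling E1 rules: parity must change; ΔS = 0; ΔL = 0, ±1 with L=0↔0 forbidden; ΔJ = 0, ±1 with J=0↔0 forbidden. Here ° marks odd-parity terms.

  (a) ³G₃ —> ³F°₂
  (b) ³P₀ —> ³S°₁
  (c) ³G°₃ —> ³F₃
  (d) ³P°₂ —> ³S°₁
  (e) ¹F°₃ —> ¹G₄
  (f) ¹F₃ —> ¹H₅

4

(a) allowed
(b) allowed
(c) allowed
(d) forbidden (parity fails)
(e) allowed
(f) forbidden (parity, ΔL, ΔJ fail)
Total allowed: 4 of 6.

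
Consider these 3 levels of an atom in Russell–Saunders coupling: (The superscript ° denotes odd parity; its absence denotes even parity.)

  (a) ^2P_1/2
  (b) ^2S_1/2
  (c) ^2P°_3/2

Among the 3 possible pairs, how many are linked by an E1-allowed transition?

(a)–(b): forbidden (parity).
(a)–(c): allowed.
(b)–(c): allowed.
Allowed pairs: 2 of 3.

2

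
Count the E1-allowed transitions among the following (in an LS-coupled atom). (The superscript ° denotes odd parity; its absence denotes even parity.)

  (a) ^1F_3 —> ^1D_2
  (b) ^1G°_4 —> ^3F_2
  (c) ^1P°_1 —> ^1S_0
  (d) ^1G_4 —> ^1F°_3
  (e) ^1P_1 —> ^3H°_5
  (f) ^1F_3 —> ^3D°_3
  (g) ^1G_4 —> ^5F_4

2

(a) forbidden (parity fails)
(b) forbidden (ΔS, ΔJ fail)
(c) allowed
(d) allowed
(e) forbidden (ΔS, ΔL, ΔJ fail)
(f) forbidden (ΔS fails)
(g) forbidden (parity, ΔS fail)
Total allowed: 2 of 7.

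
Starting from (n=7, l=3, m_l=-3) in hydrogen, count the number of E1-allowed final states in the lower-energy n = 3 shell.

E1 requires Δl = ±1, so l_f ∈ {2, 4}; with 0 ≤ l_f ≤ n_f−1 = 2, the allowed l_f values are {2}.
For l_f = 2: m_f ∈ {m_i−1, m_i, m_i+1} ∩ [−2, 2] = {-2} → 1 state.
Total: 1.

1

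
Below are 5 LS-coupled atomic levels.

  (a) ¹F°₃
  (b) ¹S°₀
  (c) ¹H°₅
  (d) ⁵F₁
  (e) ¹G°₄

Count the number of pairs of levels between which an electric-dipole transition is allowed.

0

(a)–(b): forbidden (parity, ΔL, ΔJ).
(a)–(c): forbidden (parity, ΔL, ΔJ).
(a)–(d): forbidden (ΔS, ΔJ).
(a)–(e): forbidden (parity).
(b)–(c): forbidden (parity, ΔL, ΔJ).
(b)–(d): forbidden (ΔS, ΔL).
(b)–(e): forbidden (parity, ΔL, ΔJ).
(c)–(d): forbidden (ΔS, ΔL, ΔJ).
(c)–(e): forbidden (parity).
(d)–(e): forbidden (ΔS, ΔJ).
Allowed pairs: 0 of 10.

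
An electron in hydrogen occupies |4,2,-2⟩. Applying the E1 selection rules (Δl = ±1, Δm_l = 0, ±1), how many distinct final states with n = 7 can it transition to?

E1 requires Δl = ±1, so l_f ∈ {1, 3}; with 0 ≤ l_f ≤ n_f−1 = 6, the allowed l_f values are {1, 3}.
For l_f = 1: m_f ∈ {m_i−1, m_i, m_i+1} ∩ [−1, 1] = {-1} → 1 state.
For l_f = 3: m_f ∈ {m_i−1, m_i, m_i+1} ∩ [−3, 3] = {-3, -2, -1} → 3 states.
Total: 4.

4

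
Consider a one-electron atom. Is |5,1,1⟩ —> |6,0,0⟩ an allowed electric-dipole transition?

Initial l = 1, final l = 0, so Δl = -1. E1 requires Δl = ±1: passes.
m_l: 1 → 0 (Δm_l = -1). |Δm_l| ≤ 1 passes.
All E1 selection rules are satisfied.

allowed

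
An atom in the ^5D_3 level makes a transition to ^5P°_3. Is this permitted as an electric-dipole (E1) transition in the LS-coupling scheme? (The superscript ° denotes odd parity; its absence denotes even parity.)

allowed

ΔL = 0, ±1 (not L=0↔0): L: 2 → 1, ΔL = -1 — passes.
ΔJ = 0, ±1 (not J=0↔0): J: 3 → 3, ΔJ = +0 — passes.
Parity must change: even → odd — passes.
ΔS = 0: S: 2 → 2 — passes.
All four E1 rules are satisfied.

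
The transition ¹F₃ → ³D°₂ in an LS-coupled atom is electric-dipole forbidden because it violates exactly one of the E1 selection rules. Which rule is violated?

the ΔS = 0 rule

Initial level: S=0, L=3, J=3, parity even. Final level: S=1, L=2, J=2, parity odd.
Parity must change: even → odd — satisfied.
ΔS = 0: S: 0 → 1 — violated.
ΔL = 0, ±1 (not L=0↔0): L: 3 → 2, ΔL = -1 — satisfied.
ΔJ = 0, ±1 (not J=0↔0): J: 3 → 2, ΔJ = -1 — satisfied.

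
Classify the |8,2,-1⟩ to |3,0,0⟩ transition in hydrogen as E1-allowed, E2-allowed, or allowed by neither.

Δl = 0 − 2 = -2; l_i + l_f = 2.
Δm_l = +1.
E1 (Δl = ±1, |Δm_l| ≤ 1): not satisfied.
E2 (Δl = 0,±2, l_i+l_f ≥ 2, |Δm_l| ≤ 2): satisfied.

E2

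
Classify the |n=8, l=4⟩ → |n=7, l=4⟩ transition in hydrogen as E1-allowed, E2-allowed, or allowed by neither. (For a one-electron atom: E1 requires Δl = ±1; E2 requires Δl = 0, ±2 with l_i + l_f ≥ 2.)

Δl = 4 − 4 = +0; l_i + l_f = 8.
E1 (Δl = ±1): not satisfied.
E2 (Δl = 0,±2, l_i+l_f ≥ 2): satisfied.

E2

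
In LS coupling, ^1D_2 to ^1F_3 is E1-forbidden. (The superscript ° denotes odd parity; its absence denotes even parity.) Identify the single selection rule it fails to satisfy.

parity

Reading off the term symbols: S 0→0, L 2→3, J 2→3, parity even→even.
Parity must change: even → even — ✗.
ΔS = 0: S: 0 → 0 — ✓.
ΔL = 0, ±1 (not L=0↔0): L: 2 → 3, ΔL = +1 — ✓.
ΔJ = 0, ±1 (not J=0↔0): J: 2 → 3, ΔJ = +1 — ✓.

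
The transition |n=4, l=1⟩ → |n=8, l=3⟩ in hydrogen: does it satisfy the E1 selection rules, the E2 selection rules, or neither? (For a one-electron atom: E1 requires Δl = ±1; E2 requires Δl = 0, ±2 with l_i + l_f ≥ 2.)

Δl = 3 − 1 = +2; l_i + l_f = 4.
E1 (Δl = ±1): not satisfied.
E2 (Δl = 0,±2, l_i+l_f ≥ 2): satisfied.

E2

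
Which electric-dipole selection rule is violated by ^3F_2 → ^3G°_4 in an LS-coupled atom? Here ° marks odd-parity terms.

ΔS = 0: S: 1 → 1 — passes.
Parity must change: even → odd — passes.
ΔL = 0, ±1 (not L=0↔0): L: 3 → 4, ΔL = +1 — passes.
ΔJ = 0, ±1 (not J=0↔0): J: 2 → 4, ΔJ = +2 — fails.

the ΔJ = 0, ±1 rule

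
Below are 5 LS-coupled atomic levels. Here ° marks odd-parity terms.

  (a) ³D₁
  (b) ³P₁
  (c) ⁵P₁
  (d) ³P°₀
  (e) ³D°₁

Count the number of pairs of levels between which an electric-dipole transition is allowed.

4

(a)–(b): forbidden (parity).
(a)–(c): forbidden (parity, ΔS).
(a)–(d): allowed.
(a)–(e): allowed.
(b)–(c): forbidden (parity, ΔS).
(b)–(d): allowed.
(b)–(e): allowed.
(c)–(d): forbidden (ΔS).
(c)–(e): forbidden (ΔS).
(d)–(e): forbidden (parity).
Allowed pairs: 4 of 10.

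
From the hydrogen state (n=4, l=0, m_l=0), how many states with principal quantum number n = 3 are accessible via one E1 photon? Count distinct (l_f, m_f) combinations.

3

E1 requires Δl = ±1, so l_f ∈ {-1, 1}; with 0 ≤ l_f ≤ n_f−1 = 2, the allowed l_f values are {1}.
For l_f = 1: m_f ∈ {m_i−1, m_i, m_i+1} ∩ [−1, 1] = {-1, 0, 1} → 3 states.
Total: 3.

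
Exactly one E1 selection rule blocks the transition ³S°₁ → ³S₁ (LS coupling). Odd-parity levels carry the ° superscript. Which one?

ΔJ = 0, ±1 (not J=0↔0): J: 1 → 1, ΔJ = +0 — ✓.
ΔL = 0, ±1 (not L=0↔0): L: 0 → 0, ΔL = +0 — ✗.
Parity must change: odd → even — ✓.
ΔS = 0: S: 1 → 1 — ✓.

the L=0 ↔ L=0 exclusion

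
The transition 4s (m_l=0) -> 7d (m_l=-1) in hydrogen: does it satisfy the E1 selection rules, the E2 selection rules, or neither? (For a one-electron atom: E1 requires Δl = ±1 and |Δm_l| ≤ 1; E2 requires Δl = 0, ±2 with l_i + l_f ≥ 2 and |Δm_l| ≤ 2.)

Δl = 2 − 0 = +2; l_i + l_f = 2.
Δm_l = -1.
E1 (Δl = ±1, |Δm_l| ≤ 1): not satisfied.
E2 (Δl = 0,±2, l_i+l_f ≥ 2, |Δm_l| ≤ 2): satisfied.

E2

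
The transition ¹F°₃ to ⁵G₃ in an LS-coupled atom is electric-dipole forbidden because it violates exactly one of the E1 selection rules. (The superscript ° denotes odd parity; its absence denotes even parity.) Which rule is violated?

Parity must change: odd → even — ✓.
ΔS = 0: S: 0 → 2 — ✗.
ΔL = 0, ±1 (not L=0↔0): L: 3 → 4, ΔL = +1 — ✓.
ΔJ = 0, ±1 (not J=0↔0): J: 3 → 3, ΔJ = +0 — ✓.

the ΔS = 0 rule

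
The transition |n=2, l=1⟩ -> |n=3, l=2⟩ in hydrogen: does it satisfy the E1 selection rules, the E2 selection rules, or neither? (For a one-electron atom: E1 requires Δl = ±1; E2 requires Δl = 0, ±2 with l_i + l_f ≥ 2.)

E1

Δl = 2 − 1 = +1; l_i + l_f = 3.
E1 (Δl = ±1): satisfied.
E2 (Δl = 0,±2, l_i+l_f ≥ 2): not satisfied.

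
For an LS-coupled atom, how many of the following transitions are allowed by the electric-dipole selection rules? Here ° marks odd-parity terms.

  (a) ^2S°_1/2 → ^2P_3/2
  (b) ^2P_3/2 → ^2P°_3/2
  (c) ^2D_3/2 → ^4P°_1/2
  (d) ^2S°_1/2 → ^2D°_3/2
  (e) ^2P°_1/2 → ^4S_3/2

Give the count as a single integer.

2

(a) allowed
(b) allowed
(c) forbidden (ΔS fails)
(d) forbidden (parity, ΔL fail)
(e) forbidden (ΔS fails)
Total allowed: 2 of 5.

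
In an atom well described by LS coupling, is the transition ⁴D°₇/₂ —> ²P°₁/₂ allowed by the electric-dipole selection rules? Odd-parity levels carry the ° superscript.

ΔJ = 0, ±1 (not J=0↔0): J: 7/2 → 1/2, ΔJ = -3 — ✗.
ΔL = 0, ±1 (not L=0↔0): L: 2 → 1, ΔL = -1 — ✓.
Parity must change: odd → odd — ✗.
ΔS = 0: S: 3/2 → 1/2 — ✗.
Rule(s) violated: parity, ΔS, ΔJ.

forbidden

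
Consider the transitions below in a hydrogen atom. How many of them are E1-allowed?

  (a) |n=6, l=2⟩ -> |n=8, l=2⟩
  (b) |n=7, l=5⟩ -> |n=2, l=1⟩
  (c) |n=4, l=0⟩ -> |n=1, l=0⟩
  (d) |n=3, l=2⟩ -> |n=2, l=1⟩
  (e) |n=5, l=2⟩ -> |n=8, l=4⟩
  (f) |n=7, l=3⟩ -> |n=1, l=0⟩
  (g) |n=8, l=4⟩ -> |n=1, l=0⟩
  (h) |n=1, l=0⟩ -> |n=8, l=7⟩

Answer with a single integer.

1

(a) forbidden — Δl = +0 (E1 requires Δl = ±1)
(b) forbidden — Δl = -4 (E1 requires Δl = ±1)
(c) forbidden — Δl = +0 (E1 requires Δl = ±1)
(d) allowed
(e) forbidden — Δl = +2 (E1 requires Δl = ±1)
(f) forbidden — Δl = -3 (E1 requires Δl = ±1)
(g) forbidden — Δl = -4 (E1 requires Δl = ±1)
(h) forbidden — Δl = +7 (E1 requires Δl = ±1)
Total allowed: 1 of 8.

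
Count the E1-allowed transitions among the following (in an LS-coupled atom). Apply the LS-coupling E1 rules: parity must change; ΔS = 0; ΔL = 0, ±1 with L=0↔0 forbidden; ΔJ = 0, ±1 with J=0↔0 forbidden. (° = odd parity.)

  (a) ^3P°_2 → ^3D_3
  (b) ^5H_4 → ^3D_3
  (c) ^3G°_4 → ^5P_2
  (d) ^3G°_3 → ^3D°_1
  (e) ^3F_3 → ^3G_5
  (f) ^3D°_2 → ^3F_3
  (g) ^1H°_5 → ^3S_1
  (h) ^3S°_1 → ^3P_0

(a) allowed
(b) forbidden (parity, ΔS, ΔL fail)
(c) forbidden (ΔS, ΔL, ΔJ fail)
(d) forbidden (parity, ΔL, ΔJ fail)
(e) forbidden (parity, ΔJ fail)
(f) allowed
(g) forbidden (ΔS, ΔL, ΔJ fail)
(h) allowed
Total allowed: 3 of 8.

3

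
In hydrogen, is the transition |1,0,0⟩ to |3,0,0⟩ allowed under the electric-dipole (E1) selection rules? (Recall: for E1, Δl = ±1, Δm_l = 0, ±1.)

l: 0 → 0 (Δl = +0). Δl = ±1 violated.
Δm_l = 0 − (0) = +0. E1 requires Δm_l = 0, ±1: satisfied.
The transition is electric-dipole forbidden.

forbidden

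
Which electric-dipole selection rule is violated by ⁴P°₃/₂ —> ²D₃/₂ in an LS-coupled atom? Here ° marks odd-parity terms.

the ΔS = 0 rule

Parity must change: odd → even — satisfied.
ΔS = 0: S: 3/2 → 1/2 — violated.
ΔL = 0, ±1 (not L=0↔0): L: 1 → 2, ΔL = +1 — satisfied.
ΔJ = 0, ±1 (not J=0↔0): J: 3/2 → 3/2, ΔJ = +0 — satisfied.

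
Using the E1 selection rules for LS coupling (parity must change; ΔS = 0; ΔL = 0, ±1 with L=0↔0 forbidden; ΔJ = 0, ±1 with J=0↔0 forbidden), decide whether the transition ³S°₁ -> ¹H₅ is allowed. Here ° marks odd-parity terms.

forbidden

ΔJ = 0, ±1 (not J=0↔0): J: 1 → 5, ΔJ = +4 — violated.
ΔL = 0, ±1 (not L=0↔0): L: 0 → 5, ΔL = +5 — violated.
Parity must change: odd → even — satisfied.
ΔS = 0: S: 1 → 0 — violated.
Rule(s) violated: ΔS, ΔL, ΔJ.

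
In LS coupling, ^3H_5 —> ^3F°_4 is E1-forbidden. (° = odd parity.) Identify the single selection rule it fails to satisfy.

the ΔL = 0, ±1 rule

Parity must change: even → odd — passes.
ΔS = 0: S: 1 → 1 — passes.
ΔL = 0, ±1 (not L=0↔0): L: 5 → 3, ΔL = -2 — fails.
ΔJ = 0, ±1 (not J=0↔0): J: 5 → 4, ΔJ = -1 — passes.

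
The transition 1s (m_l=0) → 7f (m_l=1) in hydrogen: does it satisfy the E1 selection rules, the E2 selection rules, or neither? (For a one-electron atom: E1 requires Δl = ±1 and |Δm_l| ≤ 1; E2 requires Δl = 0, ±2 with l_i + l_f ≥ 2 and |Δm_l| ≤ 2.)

neither

Δl = 3 − 0 = +3; l_i + l_f = 3.
Δm_l = +1.
E1 (Δl = ±1, |Δm_l| ≤ 1): not satisfied.
E2 (Δl = 0,±2, l_i+l_f ≥ 2, |Δm_l| ≤ 2): not satisfied.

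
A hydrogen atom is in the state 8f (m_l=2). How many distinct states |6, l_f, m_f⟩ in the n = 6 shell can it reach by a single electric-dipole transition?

E1 requires Δl = ±1, so l_f ∈ {2, 4}; with 0 ≤ l_f ≤ n_f−1 = 5, the allowed l_f values are {2, 4}.
For l_f = 2: m_f ∈ {m_i−1, m_i, m_i+1} ∩ [−2, 2] = {1, 2} → 2 states.
For l_f = 4: m_f ∈ {m_i−1, m_i, m_i+1} ∩ [−4, 4] = {1, 2, 3} → 3 states.
Total: 5.

5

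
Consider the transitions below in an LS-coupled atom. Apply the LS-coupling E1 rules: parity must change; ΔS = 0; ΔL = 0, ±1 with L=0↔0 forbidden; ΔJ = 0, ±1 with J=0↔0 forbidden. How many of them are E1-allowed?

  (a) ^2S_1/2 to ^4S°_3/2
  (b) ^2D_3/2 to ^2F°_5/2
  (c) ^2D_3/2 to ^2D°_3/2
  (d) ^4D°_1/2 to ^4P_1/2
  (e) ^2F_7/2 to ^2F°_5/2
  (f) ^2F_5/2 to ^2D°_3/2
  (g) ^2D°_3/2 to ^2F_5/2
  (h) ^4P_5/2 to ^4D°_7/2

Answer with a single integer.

(a) forbidden (ΔS, ΔL fail)
(b) allowed
(c) allowed
(d) allowed
(e) allowed
(f) allowed
(g) allowed
(h) allowed
Total allowed: 7 of 8.

7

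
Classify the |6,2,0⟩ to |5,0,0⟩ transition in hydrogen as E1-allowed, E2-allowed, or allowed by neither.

E2

Δl = 0 − 2 = -2; l_i + l_f = 2.
Δm_l = +0.
E1 (Δl = ±1, |Δm_l| ≤ 1): not satisfied.
E2 (Δl = 0,±2, l_i+l_f ≥ 2, |Δm_l| ≤ 2): satisfied.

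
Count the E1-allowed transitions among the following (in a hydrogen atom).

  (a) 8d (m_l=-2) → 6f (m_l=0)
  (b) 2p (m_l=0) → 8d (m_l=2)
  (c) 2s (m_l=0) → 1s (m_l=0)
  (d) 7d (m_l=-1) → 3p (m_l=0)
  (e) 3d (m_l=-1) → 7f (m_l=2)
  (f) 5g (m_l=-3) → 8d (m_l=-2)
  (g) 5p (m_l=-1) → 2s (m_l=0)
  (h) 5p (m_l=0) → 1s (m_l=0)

(a) forbidden — Δm_l = +2 (E1 requires Δm_l = 0, ±1)
(b) forbidden — Δm_l = +2 (E1 requires Δm_l = 0, ±1)
(c) forbidden — Δl = +0 (E1 requires Δl = ±1)
(d) allowed
(e) forbidden — Δm_l = +3 (E1 requires Δm_l = 0, ±1)
(f) forbidden — Δl = -2 (E1 requires Δl = ±1)
(g) allowed
(h) allowed
Total allowed: 3 of 8.

3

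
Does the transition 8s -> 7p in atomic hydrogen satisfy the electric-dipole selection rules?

allowed

Δl = 1 − 0 = +1; the E1 rule Δl = ±1 is passes.
All E1 selection rules are satisfied.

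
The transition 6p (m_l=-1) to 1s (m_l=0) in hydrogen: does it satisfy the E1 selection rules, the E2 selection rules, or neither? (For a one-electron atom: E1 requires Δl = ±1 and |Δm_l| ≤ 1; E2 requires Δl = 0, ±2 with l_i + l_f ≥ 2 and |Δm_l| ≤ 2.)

Δl = 0 − 1 = -1; l_i + l_f = 1.
Δm_l = +1.
E1 (Δl = ±1, |Δm_l| ≤ 1): satisfied.
E2 (Δl = 0,±2, l_i+l_f ≥ 2, |Δm_l| ≤ 2): not satisfied.

E1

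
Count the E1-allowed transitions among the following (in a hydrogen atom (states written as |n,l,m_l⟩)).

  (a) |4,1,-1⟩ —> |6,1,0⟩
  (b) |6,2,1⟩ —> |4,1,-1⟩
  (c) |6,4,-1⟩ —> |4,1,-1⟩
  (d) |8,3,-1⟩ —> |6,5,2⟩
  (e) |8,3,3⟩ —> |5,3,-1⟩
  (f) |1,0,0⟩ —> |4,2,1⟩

(a) forbidden — Δl = +0 (E1 requires Δl = ±1)
(b) forbidden — Δm_l = -2 (E1 requires Δm_l = 0, ±1)
(c) forbidden — Δl = -3 (E1 requires Δl = ±1)
(d) forbidden — Δl = +2 (E1 requires Δl = ±1); Δm_l = +3 (E1 requires Δm_l = 0, ±1)
(e) forbidden — Δl = +0 (E1 requires Δl = ±1); Δm_l = -4 (E1 requires Δm_l = 0, ±1)
(f) forbidden — Δl = +2 (E1 requires Δl = ±1)
Total allowed: 0 of 6.

0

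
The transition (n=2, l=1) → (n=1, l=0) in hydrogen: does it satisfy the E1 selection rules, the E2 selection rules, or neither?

Δl = 0 − 1 = -1; l_i + l_f = 1.
E1 (Δl = ±1): satisfied.
E2 (Δl = 0,±2, l_i+l_f ≥ 2): not satisfied.

E1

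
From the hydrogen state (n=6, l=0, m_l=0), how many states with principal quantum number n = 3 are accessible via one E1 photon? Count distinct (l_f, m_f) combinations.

E1 requires Δl = ±1, so l_f ∈ {-1, 1}; with 0 ≤ l_f ≤ n_f−1 = 2, the allowed l_f values are {1}.
For l_f = 1: m_f ∈ {m_i−1, m_i, m_i+1} ∩ [−1, 1] = {-1, 0, 1} → 3 states.
Total: 3.

3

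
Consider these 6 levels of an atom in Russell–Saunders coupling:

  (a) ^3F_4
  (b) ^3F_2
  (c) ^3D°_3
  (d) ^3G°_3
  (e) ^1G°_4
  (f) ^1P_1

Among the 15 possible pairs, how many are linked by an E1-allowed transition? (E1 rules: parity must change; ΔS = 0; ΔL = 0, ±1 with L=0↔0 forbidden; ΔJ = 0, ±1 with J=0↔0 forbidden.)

4

(a)–(b): forbidden (parity, ΔJ).
(a)–(c): allowed.
(a)–(d): allowed.
(a)–(e): forbidden (ΔS).
(a)–(f): forbidden (parity, ΔS, ΔL, ΔJ).
(b)–(c): allowed.
(b)–(d): allowed.
(b)–(e): forbidden (ΔS, ΔJ).
(b)–(f): forbidden (parity, ΔS, ΔL).
(c)–(d): forbidden (parity, ΔL).
(c)–(e): forbidden (parity, ΔS, ΔL).
(c)–(f): forbidden (ΔS, ΔJ).
(d)–(e): forbidden (parity, ΔS).
(d)–(f): forbidden (ΔS, ΔL, ΔJ).
(e)–(f): forbidden (ΔL, ΔJ).
Allowed pairs: 4 of 15.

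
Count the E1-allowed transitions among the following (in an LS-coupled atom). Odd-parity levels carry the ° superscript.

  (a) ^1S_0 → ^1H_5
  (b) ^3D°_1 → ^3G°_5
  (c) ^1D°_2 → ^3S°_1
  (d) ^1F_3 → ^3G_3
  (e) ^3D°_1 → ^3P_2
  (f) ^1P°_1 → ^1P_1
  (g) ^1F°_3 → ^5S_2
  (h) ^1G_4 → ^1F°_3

(a) forbidden (parity, ΔL, ΔJ fail)
(b) forbidden (parity, ΔL, ΔJ fail)
(c) forbidden (parity, ΔS, ΔL fail)
(d) forbidden (parity, ΔS fail)
(e) allowed
(f) allowed
(g) forbidden (ΔS, ΔL fail)
(h) allowed
Total allowed: 3 of 8.

3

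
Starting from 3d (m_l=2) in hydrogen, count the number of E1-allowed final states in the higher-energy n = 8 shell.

E1 requires Δl = ±1, so l_f ∈ {1, 3}; with 0 ≤ l_f ≤ n_f−1 = 7, the allowed l_f values are {1, 3}.
For l_f = 1: m_f ∈ {m_i−1, m_i, m_i+1} ∩ [−1, 1] = {1} → 1 state.
For l_f = 3: m_f ∈ {m_i−1, m_i, m_i+1} ∩ [−3, 3] = {1, 2, 3} → 3 states.
Total: 4.

4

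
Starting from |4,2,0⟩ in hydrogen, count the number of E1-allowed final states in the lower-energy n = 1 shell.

0

E1 requires l_f ∈ {1, 3}, but neither lies in [0, 0], so no final state is reachable.
Total: 0.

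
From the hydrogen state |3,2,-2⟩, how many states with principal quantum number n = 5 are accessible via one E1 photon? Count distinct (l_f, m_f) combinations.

E1 requires Δl = ±1, so l_f ∈ {1, 3}; with 0 ≤ l_f ≤ n_f−1 = 4, the allowed l_f values are {1, 3}.
For l_f = 1: m_f ∈ {m_i−1, m_i, m_i+1} ∩ [−1, 1] = {-1} → 1 state.
For l_f = 3: m_f ∈ {m_i−1, m_i, m_i+1} ∩ [−3, 3] = {-3, -2, -1} → 3 states.
Total: 4.

4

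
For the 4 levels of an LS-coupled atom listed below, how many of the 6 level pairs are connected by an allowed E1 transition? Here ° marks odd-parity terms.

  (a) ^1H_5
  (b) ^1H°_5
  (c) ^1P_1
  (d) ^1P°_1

2

(a)–(b): allowed.
(a)–(c): forbidden (parity, ΔL, ΔJ).
(a)–(d): forbidden (ΔL, ΔJ).
(b)–(c): forbidden (ΔL, ΔJ).
(b)–(d): forbidden (parity, ΔL, ΔJ).
(c)–(d): allowed.
Allowed pairs: 2 of 6.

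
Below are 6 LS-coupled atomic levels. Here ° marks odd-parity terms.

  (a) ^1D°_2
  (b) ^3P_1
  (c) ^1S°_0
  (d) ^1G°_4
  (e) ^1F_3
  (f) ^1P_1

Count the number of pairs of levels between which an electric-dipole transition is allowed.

(a)–(b): forbidden (ΔS).
(a)–(c): forbidden (parity, ΔL, ΔJ).
(a)–(d): forbidden (parity, ΔL, ΔJ).
(a)–(e): allowed.
(a)–(f): allowed.
(b)–(c): forbidden (ΔS).
(b)–(d): forbidden (ΔS, ΔL, ΔJ).
(b)–(e): forbidden (parity, ΔS, ΔL, ΔJ).
(b)–(f): forbidden (parity, ΔS).
(c)–(d): forbidden (parity, ΔL, ΔJ).
(c)–(e): forbidden (ΔL, ΔJ).
(c)–(f): allowed.
(d)–(e): allowed.
(d)–(f): forbidden (ΔL, ΔJ).
(e)–(f): forbidden (parity, ΔL, ΔJ).
Allowed pairs: 4 of 15.

4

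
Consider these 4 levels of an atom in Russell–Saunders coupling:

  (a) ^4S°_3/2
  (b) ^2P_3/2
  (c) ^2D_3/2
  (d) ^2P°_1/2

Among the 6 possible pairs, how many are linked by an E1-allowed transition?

(a)–(b): forbidden (ΔS).
(a)–(c): forbidden (ΔS, ΔL).
(a)–(d): forbidden (parity, ΔS).
(b)–(c): forbidden (parity).
(b)–(d): allowed.
(c)–(d): allowed.
Allowed pairs: 2 of 6.

2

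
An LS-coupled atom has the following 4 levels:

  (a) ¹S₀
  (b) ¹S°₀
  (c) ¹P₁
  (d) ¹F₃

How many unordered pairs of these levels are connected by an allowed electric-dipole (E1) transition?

1

(a)–(b): forbidden (ΔL, ΔJ).
(a)–(c): forbidden (parity).
(a)–(d): forbidden (parity, ΔL, ΔJ).
(b)–(c): allowed.
(b)–(d): forbidden (ΔL, ΔJ).
(c)–(d): forbidden (parity, ΔL, ΔJ).
Allowed pairs: 1 of 6.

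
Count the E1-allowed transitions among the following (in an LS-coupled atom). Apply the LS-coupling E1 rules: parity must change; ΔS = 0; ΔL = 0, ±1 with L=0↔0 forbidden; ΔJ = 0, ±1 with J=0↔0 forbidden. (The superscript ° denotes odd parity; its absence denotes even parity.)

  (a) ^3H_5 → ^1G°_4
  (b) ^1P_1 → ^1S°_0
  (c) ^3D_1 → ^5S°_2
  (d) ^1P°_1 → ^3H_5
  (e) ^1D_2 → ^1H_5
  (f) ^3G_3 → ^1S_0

1

(a) forbidden (ΔS fails)
(b) allowed
(c) forbidden (ΔS, ΔL fail)
(d) forbidden (ΔS, ΔL, ΔJ fail)
(e) forbidden (parity, ΔL, ΔJ fail)
(f) forbidden (parity, ΔS, ΔL, ΔJ fail)
Total allowed: 1 of 6.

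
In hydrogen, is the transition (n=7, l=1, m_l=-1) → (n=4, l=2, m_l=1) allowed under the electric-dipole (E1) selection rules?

forbidden

Δl = 2 − 1 = +1; the E1 rule Δl = ±1 is ok.
Δm_l = 1 − (-1) = +2. E1 requires Δm_l = 0, ±1: fails.
The transition is electric-dipole forbidden.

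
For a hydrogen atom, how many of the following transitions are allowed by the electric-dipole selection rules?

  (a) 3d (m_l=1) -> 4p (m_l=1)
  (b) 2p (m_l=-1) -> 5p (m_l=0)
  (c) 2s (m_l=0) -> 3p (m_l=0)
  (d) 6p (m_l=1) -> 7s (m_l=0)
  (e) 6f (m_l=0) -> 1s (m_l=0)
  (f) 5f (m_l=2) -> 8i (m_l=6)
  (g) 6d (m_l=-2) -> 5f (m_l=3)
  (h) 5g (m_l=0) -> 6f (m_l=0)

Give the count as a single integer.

(a) allowed
(b) forbidden — Δl = +0 (E1 requires Δl = ±1)
(c) allowed
(d) allowed
(e) forbidden — Δl = -3 (E1 requires Δl = ±1)
(f) forbidden — Δl = +3 (E1 requires Δl = ±1); Δm_l = +4 (E1 requires Δm_l = 0, ±1)
(g) forbidden — Δm_l = +5 (E1 requires Δm_l = 0, ±1)
(h) allowed
Total allowed: 4 of 8.

4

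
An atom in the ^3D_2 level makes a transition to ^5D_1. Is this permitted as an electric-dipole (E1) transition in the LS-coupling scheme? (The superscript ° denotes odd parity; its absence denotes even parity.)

forbidden

Initial level: S=1, L=2, J=2, parity even. Final level: S=2, L=2, J=1, parity even.
Parity must change: even → even — violated.
ΔS = 0: S: 1 → 2 — violated.
ΔL = 0, ±1 (not L=0↔0): L: 2 → 2, ΔL = +0 — satisfied.
ΔJ = 0, ±1 (not J=0↔0): J: 2 → 1, ΔJ = -1 — satisfied.
Rule(s) violated: parity, ΔS.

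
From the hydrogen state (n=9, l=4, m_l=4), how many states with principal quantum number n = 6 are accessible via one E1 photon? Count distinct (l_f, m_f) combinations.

E1 requires Δl = ±1, so l_f ∈ {3, 5}; with 0 ≤ l_f ≤ n_f−1 = 5, the allowed l_f values are {3, 5}.
For l_f = 3: m_f ∈ {m_i−1, m_i, m_i+1} ∩ [−3, 3] = {3} → 1 state.
For l_f = 5: m_f ∈ {m_i−1, m_i, m_i+1} ∩ [−5, 5] = {3, 4, 5} → 3 states.
Total: 4.

4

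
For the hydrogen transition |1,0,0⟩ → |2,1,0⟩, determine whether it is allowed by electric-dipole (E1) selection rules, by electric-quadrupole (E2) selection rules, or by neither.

E1

Δl = 1 − 0 = +1; l_i + l_f = 1.
Δm_l = +0.
E1 (Δl = ±1, |Δm_l| ≤ 1): satisfied.
E2 (Δl = 0,±2, l_i+l_f ≥ 2, |Δm_l| ≤ 2): not satisfied.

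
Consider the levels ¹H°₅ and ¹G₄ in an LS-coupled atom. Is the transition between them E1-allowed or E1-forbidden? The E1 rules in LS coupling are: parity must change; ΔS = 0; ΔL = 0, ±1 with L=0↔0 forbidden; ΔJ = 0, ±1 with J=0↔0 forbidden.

allowed

ΔJ = 0, ±1 (not J=0↔0): J: 5 → 4, ΔJ = -1 — ok.
ΔS = 0: S: 0 → 0 — ok.
Parity must change: odd → even — ok.
ΔL = 0, ±1 (not L=0↔0): L: 5 → 4, ΔL = -1 — ok.
All four E1 rules are satisfied.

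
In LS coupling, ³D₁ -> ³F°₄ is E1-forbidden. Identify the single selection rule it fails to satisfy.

ΔS = 0: S: 1 → 1 — ✓.
ΔL = 0, ±1 (not L=0↔0): L: 2 → 3, ΔL = +1 — ✓.
ΔJ = 0, ±1 (not J=0↔0): J: 1 → 4, ΔJ = +3 — ✗.
Parity must change: even → odd — ✓.

the ΔJ = 0, ±1 rule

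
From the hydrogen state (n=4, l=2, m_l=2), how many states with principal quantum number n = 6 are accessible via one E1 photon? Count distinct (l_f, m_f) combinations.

E1 requires Δl = ±1, so l_f ∈ {1, 3}; with 0 ≤ l_f ≤ n_f−1 = 5, the allowed l_f values are {1, 3}.
For l_f = 1: m_f ∈ {m_i−1, m_i, m_i+1} ∩ [−1, 1] = {1} → 1 state.
For l_f = 3: m_f ∈ {m_i−1, m_i, m_i+1} ∩ [−3, 3] = {1, 2, 3} → 3 states.
Total: 4.

4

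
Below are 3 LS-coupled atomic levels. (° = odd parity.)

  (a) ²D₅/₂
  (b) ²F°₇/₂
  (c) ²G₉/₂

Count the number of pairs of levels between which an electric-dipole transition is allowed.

(a)–(b): allowed.
(a)–(c): forbidden (parity, ΔL, ΔJ).
(b)–(c): allowed.
Allowed pairs: 2 of 3.

2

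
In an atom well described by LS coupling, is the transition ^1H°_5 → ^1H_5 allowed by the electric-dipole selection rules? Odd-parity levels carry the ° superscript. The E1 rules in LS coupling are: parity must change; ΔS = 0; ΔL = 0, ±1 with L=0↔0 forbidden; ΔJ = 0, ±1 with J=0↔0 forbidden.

allowed

Reading off the term symbols: S 0→0, L 5→5, J 5→5, parity odd→even.
ΔL = 0, ±1 (not L=0↔0): L: 5 → 5, ΔL = +0 — passes.
ΔS = 0: S: 0 → 0 — passes.
Parity must change: odd → even — passes.
ΔJ = 0, ±1 (not J=0↔0): J: 5 → 5, ΔJ = +0 — passes.
All four E1 rules are satisfied.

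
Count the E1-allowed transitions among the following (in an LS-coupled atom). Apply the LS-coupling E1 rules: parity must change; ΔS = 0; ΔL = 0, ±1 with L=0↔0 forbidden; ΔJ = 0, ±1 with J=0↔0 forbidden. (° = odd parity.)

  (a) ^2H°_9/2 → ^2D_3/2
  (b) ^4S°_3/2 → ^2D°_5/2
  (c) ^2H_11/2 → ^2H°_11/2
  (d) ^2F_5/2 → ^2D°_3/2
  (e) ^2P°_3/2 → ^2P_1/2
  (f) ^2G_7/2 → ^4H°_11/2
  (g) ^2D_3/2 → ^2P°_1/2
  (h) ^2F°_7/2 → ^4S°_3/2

4

(a) forbidden (ΔL, ΔJ fail)
(b) forbidden (parity, ΔS, ΔL fail)
(c) allowed
(d) allowed
(e) allowed
(f) forbidden (ΔS, ΔJ fail)
(g) allowed
(h) forbidden (parity, ΔS, ΔL, ΔJ fail)
Total allowed: 4 of 8.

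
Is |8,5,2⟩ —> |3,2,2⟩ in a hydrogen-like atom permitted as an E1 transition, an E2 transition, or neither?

neither

Δl = 2 − 5 = -3; l_i + l_f = 7.
Δm_l = +0.
E1 (Δl = ±1, |Δm_l| ≤ 1): not satisfied.
E2 (Δl = 0,±2, l_i+l_f ≥ 2, |Δm_l| ≤ 2): not satisfied.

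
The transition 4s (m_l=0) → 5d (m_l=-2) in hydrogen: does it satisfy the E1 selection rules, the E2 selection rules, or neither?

Δl = 2 − 0 = +2; l_i + l_f = 2.
Δm_l = -2.
E1 (Δl = ±1, |Δm_l| ≤ 1): not satisfied.
E2 (Δl = 0,±2, l_i+l_f ≥ 2, |Δm_l| ≤ 2): satisfied.

E2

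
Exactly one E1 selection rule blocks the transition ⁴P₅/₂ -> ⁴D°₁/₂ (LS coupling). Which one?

Initial level: S=3/2, L=1, J=5/2, parity even. Final level: S=3/2, L=2, J=1/2, parity odd.
ΔS = 0: S: 3/2 → 3/2 — ✓.
Parity must change: even → odd — ✓.
ΔL = 0, ±1 (not L=0↔0): L: 1 → 2, ΔL = +1 — ✓.
ΔJ = 0, ±1 (not J=0↔0): J: 5/2 → 1/2, ΔJ = -2 — ✗.

the ΔJ = 0, ±1 rule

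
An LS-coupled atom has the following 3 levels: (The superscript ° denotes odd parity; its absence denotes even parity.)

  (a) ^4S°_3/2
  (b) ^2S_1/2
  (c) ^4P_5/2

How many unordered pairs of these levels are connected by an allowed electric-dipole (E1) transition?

(a)–(b): forbidden (ΔS, ΔL).
(a)–(c): allowed.
(b)–(c): forbidden (parity, ΔS, ΔJ).
Allowed pairs: 1 of 3.

1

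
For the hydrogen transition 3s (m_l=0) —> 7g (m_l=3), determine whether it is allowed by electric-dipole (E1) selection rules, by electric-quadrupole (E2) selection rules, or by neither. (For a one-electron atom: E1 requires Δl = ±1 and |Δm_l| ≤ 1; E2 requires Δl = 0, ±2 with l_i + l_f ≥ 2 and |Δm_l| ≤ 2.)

Δl = 4 − 0 = +4; l_i + l_f = 4.
Δm_l = +3.
E1 (Δl = ±1, |Δm_l| ≤ 1): not satisfied.
E2 (Δl = 0,±2, l_i+l_f ≥ 2, |Δm_l| ≤ 2): not satisfied.

neither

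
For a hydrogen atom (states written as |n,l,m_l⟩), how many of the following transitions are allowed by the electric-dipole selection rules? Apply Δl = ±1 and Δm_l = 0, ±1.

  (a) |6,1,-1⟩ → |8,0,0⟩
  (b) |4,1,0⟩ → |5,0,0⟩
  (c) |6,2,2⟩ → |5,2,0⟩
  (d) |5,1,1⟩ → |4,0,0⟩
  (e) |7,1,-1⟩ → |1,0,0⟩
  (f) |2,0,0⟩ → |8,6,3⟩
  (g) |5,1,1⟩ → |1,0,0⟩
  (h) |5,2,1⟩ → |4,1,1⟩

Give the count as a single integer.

6

(a) allowed
(b) allowed
(c) forbidden — Δl = +0 (E1 requires Δl = ±1); Δm_l = -2 (E1 requires Δm_l = 0, ±1)
(d) allowed
(e) allowed
(f) forbidden — Δl = +6 (E1 requires Δl = ±1); Δm_l = +3 (E1 requires Δm_l = 0, ±1)
(g) allowed
(h) allowed
Total allowed: 6 of 8.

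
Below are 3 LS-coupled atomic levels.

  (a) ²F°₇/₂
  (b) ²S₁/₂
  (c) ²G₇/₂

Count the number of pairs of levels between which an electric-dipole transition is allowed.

(a)–(b): forbidden (ΔL, ΔJ).
(a)–(c): allowed.
(b)–(c): forbidden (parity, ΔL, ΔJ).
Allowed pairs: 1 of 3.

1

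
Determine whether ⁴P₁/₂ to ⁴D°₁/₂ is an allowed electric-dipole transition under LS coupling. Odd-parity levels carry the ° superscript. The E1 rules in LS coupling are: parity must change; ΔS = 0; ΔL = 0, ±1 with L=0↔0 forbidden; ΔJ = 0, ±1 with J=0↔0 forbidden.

allowed

ΔJ = 0, ±1 (not J=0↔0): J: 1/2 → 1/2, ΔJ = +0 — ok.
Parity must change: even → odd — ok.
ΔL = 0, ±1 (not L=0↔0): L: 1 → 2, ΔL = +1 — ok.
ΔS = 0: S: 3/2 → 3/2 — ok.
All four E1 rules are satisfied.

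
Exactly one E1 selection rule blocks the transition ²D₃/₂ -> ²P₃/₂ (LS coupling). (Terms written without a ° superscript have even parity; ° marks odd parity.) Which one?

parity

Initial level: S=1/2, L=2, J=3/2, parity even. Final level: S=1/2, L=1, J=3/2, parity even.
ΔS = 0: S: 1/2 → 1/2 — satisfied.
ΔL = 0, ±1 (not L=0↔0): L: 2 → 1, ΔL = -1 — satisfied.
ΔJ = 0, ±1 (not J=0↔0): J: 3/2 → 3/2, ΔJ = +0 — satisfied.
Parity must change: even → even — violated.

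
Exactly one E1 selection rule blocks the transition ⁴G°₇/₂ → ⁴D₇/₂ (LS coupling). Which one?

the ΔL = 0, ±1 rule

Parity must change: odd → even — passes.
ΔS = 0: S: 3/2 → 3/2 — passes.
ΔL = 0, ±1 (not L=0↔0): L: 4 → 2, ΔL = -2 — fails.
ΔJ = 0, ±1 (not J=0↔0): J: 7/2 → 7/2, ΔJ = +0 — passes.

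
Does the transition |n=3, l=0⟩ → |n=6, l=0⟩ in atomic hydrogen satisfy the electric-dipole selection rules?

Initial l = 0, final l = 0, so Δl = +0. E1 requires Δl = ±1: fails.
The transition is electric-dipole forbidden.

forbidden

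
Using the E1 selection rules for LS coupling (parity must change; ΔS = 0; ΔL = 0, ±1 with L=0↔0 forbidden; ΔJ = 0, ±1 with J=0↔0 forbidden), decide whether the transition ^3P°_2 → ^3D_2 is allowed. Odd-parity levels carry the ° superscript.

Parity must change: odd → even — passes.
ΔS = 0: S: 1 → 1 — passes.
ΔL = 0, ±1 (not L=0↔0): L: 1 → 2, ΔL = +1 — passes.
ΔJ = 0, ±1 (not J=0↔0): J: 2 → 2, ΔJ = +0 — passes.
All four E1 rules are satisfied.

allowed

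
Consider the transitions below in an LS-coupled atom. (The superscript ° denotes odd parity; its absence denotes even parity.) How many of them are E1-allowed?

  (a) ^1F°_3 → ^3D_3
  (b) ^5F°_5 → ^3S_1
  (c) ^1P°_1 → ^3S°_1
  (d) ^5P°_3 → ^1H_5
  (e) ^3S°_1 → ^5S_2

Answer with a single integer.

0

(a) forbidden (ΔS fails)
(b) forbidden (ΔS, ΔL, ΔJ fail)
(c) forbidden (parity, ΔS fail)
(d) forbidden (ΔS, ΔL, ΔJ fail)
(e) forbidden (ΔS, ΔL fail)
Total allowed: 0 of 5.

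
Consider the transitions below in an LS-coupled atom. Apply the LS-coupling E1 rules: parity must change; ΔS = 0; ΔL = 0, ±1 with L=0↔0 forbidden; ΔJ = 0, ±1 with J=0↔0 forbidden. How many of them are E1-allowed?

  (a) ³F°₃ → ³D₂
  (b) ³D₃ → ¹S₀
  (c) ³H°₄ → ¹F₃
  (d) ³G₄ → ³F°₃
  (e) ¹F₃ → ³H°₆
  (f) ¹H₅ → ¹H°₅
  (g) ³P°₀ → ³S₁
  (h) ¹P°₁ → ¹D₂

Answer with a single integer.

5

(a) allowed
(b) forbidden (parity, ΔS, ΔL, ΔJ fail)
(c) forbidden (ΔS, ΔL fail)
(d) allowed
(e) forbidden (ΔS, ΔL, ΔJ fail)
(f) allowed
(g) allowed
(h) allowed
Total allowed: 5 of 8.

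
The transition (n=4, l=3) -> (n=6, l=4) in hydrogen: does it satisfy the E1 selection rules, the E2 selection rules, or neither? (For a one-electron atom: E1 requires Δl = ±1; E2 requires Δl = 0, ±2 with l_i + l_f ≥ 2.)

E1

Δl = 4 − 3 = +1; l_i + l_f = 7.
E1 (Δl = ±1): satisfied.
E2 (Δl = 0,±2, l_i+l_f ≥ 2): not satisfied.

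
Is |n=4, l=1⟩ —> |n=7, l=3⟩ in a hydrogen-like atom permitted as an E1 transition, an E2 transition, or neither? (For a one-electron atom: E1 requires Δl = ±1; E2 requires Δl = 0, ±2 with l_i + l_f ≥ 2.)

E2

Δl = 3 − 1 = +2; l_i + l_f = 4.
E1 (Δl = ±1): not satisfied.
E2 (Δl = 0,±2, l_i+l_f ≥ 2): satisfied.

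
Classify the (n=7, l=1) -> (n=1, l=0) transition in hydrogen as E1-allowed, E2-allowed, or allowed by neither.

Δl = 0 − 1 = -1; l_i + l_f = 1.
E1 (Δl = ±1): satisfied.
E2 (Δl = 0,±2, l_i+l_f ≥ 2): not satisfied.

E1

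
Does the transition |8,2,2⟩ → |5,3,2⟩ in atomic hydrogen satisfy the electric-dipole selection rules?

l: 2 → 3 (Δl = +1). Δl = ±1 ok.
Δm_l = 2 − (2) = +0. E1 requires Δm_l = 0, ±1: ok.
All E1 selection rules are satisfied.

allowed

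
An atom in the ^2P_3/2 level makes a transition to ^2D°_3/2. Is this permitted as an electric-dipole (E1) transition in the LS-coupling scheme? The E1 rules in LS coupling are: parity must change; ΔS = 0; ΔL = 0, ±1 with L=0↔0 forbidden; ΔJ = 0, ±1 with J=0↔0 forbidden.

allowed

ΔL = 0, ±1 (not L=0↔0): L: 1 → 2, ΔL = +1 — satisfied.
ΔS = 0: S: 1/2 → 1/2 — satisfied.
ΔJ = 0, ±1 (not J=0↔0): J: 3/2 → 3/2, ΔJ = +0 — satisfied.
Parity must change: even → odd — satisfied.
All four E1 rules are satisfied.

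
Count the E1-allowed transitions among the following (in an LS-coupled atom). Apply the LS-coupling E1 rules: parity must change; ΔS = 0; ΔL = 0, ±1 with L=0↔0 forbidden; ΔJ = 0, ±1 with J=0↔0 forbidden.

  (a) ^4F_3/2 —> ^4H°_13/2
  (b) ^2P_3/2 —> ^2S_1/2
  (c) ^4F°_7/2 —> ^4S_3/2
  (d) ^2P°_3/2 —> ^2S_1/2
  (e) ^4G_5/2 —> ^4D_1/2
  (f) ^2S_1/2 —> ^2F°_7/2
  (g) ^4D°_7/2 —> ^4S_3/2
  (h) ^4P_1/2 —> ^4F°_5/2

(a) forbidden (ΔL, ΔJ fail)
(b) forbidden (parity fails)
(c) forbidden (ΔL, ΔJ fail)
(d) allowed
(e) forbidden (parity, ΔL, ΔJ fail)
(f) forbidden (ΔL, ΔJ fail)
(g) forbidden (ΔL, ΔJ fail)
(h) forbidden (ΔL, ΔJ fail)
Total allowed: 1 of 8.

1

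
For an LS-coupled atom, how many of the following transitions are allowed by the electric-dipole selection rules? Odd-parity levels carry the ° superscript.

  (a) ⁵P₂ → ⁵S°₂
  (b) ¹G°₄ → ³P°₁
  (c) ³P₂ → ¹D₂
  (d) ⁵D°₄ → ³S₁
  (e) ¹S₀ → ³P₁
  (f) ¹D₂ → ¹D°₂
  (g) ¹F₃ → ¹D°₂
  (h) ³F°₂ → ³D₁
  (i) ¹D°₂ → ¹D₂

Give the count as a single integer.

5

(a) allowed
(b) forbidden (parity, ΔS, ΔL, ΔJ fail)
(c) forbidden (parity, ΔS fail)
(d) forbidden (ΔS, ΔL, ΔJ fail)
(e) forbidden (parity, ΔS fail)
(f) allowed
(g) allowed
(h) allowed
(i) allowed
Total allowed: 5 of 9.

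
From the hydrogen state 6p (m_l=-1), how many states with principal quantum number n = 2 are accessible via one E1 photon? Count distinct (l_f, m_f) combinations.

E1 requires Δl = ±1, so l_f ∈ {0, 2}; with 0 ≤ l_f ≤ n_f−1 = 1, the allowed l_f values are {0}.
For l_f = 0: m_f ∈ {m_i−1, m_i, m_i+1} ∩ [−0, 0] = {0} → 1 state.
Total: 1.

1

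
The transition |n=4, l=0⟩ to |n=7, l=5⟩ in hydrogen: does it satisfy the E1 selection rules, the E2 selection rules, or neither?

neither

Δl = 5 − 0 = +5; l_i + l_f = 5.
E1 (Δl = ±1): not satisfied.
E2 (Δl = 0,±2, l_i+l_f ≥ 2): not satisfied.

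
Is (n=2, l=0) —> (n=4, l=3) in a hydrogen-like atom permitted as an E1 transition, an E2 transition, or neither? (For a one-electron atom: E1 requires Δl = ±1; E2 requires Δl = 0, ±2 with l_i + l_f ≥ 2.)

Δl = 3 − 0 = +3; l_i + l_f = 3.
E1 (Δl = ±1): not satisfied.
E2 (Δl = 0,±2, l_i+l_f ≥ 2): not satisfied.

neither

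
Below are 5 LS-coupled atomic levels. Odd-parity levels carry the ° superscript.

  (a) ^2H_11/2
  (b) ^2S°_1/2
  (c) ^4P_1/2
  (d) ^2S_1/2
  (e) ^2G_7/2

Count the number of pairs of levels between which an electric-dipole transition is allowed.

(a)–(b): forbidden (ΔL, ΔJ).
(a)–(c): forbidden (parity, ΔS, ΔL, ΔJ).
(a)–(d): forbidden (parity, ΔL, ΔJ).
(a)–(e): forbidden (parity, ΔJ).
(b)–(c): forbidden (ΔS).
(b)–(d): forbidden (ΔL).
(b)–(e): forbidden (ΔL, ΔJ).
(c)–(d): forbidden (parity, ΔS).
(c)–(e): forbidden (parity, ΔS, ΔL, ΔJ).
(d)–(e): forbidden (parity, ΔL, ΔJ).
Allowed pairs: 0 of 10.

0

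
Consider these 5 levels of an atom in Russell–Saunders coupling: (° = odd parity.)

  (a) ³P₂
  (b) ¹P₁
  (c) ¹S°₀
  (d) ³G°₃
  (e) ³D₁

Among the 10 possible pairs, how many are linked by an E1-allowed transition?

1

(a)–(b): forbidden (parity, ΔS).
(a)–(c): forbidden (ΔS, ΔJ).
(a)–(d): forbidden (ΔL).
(a)–(e): forbidden (parity).
(b)–(c): allowed.
(b)–(d): forbidden (ΔS, ΔL, ΔJ).
(b)–(e): forbidden (parity, ΔS).
(c)–(d): forbidden (parity, ΔS, ΔL, ΔJ).
(c)–(e): forbidden (ΔS, ΔL).
(d)–(e): forbidden (ΔL, ΔJ).
Allowed pairs: 1 of 10.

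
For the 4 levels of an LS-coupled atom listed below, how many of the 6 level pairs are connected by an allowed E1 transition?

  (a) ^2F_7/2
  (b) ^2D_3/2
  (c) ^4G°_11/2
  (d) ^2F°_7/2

1

(a)–(b): forbidden (parity, ΔJ).
(a)–(c): forbidden (ΔS, ΔJ).
(a)–(d): allowed.
(b)–(c): forbidden (ΔS, ΔL, ΔJ).
(b)–(d): forbidden (ΔJ).
(c)–(d): forbidden (parity, ΔS, ΔJ).
Allowed pairs: 1 of 6.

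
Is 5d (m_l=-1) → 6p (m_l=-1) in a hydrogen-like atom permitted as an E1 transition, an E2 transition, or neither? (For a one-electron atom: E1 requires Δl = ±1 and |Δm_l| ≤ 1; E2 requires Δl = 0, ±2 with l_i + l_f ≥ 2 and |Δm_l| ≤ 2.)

Δl = 1 − 2 = -1; l_i + l_f = 3.
Δm_l = +0.
E1 (Δl = ±1, |Δm_l| ≤ 1): satisfied.
E2 (Δl = 0,±2, l_i+l_f ≥ 2, |Δm_l| ≤ 2): not satisfied.

E1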